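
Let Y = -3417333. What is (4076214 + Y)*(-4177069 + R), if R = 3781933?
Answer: -260347602816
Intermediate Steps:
(4076214 + Y)*(-4177069 + R) = (4076214 - 3417333)*(-4177069 + 3781933) = 658881*(-395136) = -260347602816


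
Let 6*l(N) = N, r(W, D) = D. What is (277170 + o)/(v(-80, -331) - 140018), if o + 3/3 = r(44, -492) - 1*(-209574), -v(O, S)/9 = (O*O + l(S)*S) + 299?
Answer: -972502/729301 ≈ -1.3335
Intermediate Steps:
l(N) = N/6
v(O, S) = -2691 - 9*O**2 - 3*S**2/2 (v(O, S) = -9*((O*O + (S/6)*S) + 299) = -9*((O**2 + S**2/6) + 299) = -9*(299 + O**2 + S**2/6) = -2691 - 9*O**2 - 3*S**2/2)
o = 209081 (o = -1 + (-492 - 1*(-209574)) = -1 + (-492 + 209574) = -1 + 209082 = 209081)
(277170 + o)/(v(-80, -331) - 140018) = (277170 + 209081)/((-2691 - 9*(-80)**2 - 3/2*(-331)**2) - 140018) = 486251/((-2691 - 9*6400 - 3/2*109561) - 140018) = 486251/((-2691 - 57600 - 328683/2) - 140018) = 486251/(-449265/2 - 140018) = 486251/(-729301/2) = 486251*(-2/729301) = -972502/729301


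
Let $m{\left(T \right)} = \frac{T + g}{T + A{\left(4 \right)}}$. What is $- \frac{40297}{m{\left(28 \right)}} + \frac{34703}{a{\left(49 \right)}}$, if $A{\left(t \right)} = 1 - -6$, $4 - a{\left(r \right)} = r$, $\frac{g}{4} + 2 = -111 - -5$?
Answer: $\frac{49447763}{18180} \approx 2719.9$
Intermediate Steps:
$g = -432$ ($g = -8 + 4 \left(-111 - -5\right) = -8 + 4 \left(-111 + 5\right) = -8 + 4 \left(-106\right) = -8 - 424 = -432$)
$a{\left(r \right)} = 4 - r$
$A{\left(t \right)} = 7$ ($A{\left(t \right)} = 1 + 6 = 7$)
$m{\left(T \right)} = \frac{-432 + T}{7 + T}$ ($m{\left(T \right)} = \frac{T - 432}{T + 7} = \frac{-432 + T}{7 + T}$)
$- \frac{40297}{m{\left(28 \right)}} + \frac{34703}{a{\left(49 \right)}} = - \frac{40297}{\frac{1}{7 + 28} \left(-432 + 28\right)} + \frac{34703}{4 - 49} = - \frac{40297}{\frac{1}{35} \left(-404\right)} + \frac{34703}{4 - 49} = - \frac{40297}{\frac{1}{35} \left(-404\right)} + \frac{34703}{-45} = - \frac{40297}{- \frac{404}{35}} + 34703 \left(- \frac{1}{45}\right) = \left(-40297\right) \left(- \frac{35}{404}\right) - \frac{34703}{45} = \frac{1410395}{404} - \frac{34703}{45} = \frac{49447763}{18180}$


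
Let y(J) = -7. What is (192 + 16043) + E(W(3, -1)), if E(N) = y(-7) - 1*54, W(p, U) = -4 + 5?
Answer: 16174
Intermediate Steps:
W(p, U) = 1
E(N) = -61 (E(N) = -7 - 1*54 = -7 - 54 = -61)
(192 + 16043) + E(W(3, -1)) = (192 + 16043) - 61 = 16235 - 61 = 16174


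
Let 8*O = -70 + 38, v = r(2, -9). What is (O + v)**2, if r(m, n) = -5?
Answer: 81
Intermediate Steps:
v = -5
O = -4 (O = (-70 + 38)/8 = (1/8)*(-32) = -4)
(O + v)**2 = (-4 - 5)**2 = (-9)**2 = 81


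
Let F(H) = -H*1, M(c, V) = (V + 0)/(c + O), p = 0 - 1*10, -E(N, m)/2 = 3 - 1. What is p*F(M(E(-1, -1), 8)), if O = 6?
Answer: 40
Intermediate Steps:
E(N, m) = -4 (E(N, m) = -2*(3 - 1) = -2*2 = -4)
p = -10 (p = 0 - 10 = -10)
M(c, V) = V/(6 + c) (M(c, V) = (V + 0)/(c + 6) = V/(6 + c))
F(H) = -H
p*F(M(E(-1, -1), 8)) = -(-10)*8/(6 - 4) = -(-10)*8/2 = -(-10)*8*(½) = -(-10)*4 = -10*(-4) = 40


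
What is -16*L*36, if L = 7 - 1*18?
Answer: 6336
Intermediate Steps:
L = -11 (L = 7 - 18 = -11)
-16*L*36 = -16*(-11)*36 = 176*36 = 6336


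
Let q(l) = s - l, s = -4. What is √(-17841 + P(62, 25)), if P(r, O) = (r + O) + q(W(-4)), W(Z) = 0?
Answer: I*√17758 ≈ 133.26*I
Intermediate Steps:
q(l) = -4 - l
P(r, O) = -4 + O + r (P(r, O) = (r + O) + (-4 - 1*0) = (O + r) + (-4 + 0) = (O + r) - 4 = -4 + O + r)
√(-17841 + P(62, 25)) = √(-17841 + (-4 + 25 + 62)) = √(-17841 + 83) = √(-17758) = I*√17758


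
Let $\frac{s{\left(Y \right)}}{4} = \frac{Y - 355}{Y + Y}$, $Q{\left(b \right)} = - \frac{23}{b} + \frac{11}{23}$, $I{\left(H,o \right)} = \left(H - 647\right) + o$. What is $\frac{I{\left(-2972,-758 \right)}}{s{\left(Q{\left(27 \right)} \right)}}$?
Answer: $- \frac{507732}{220687} \approx -2.3007$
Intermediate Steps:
$I{\left(H,o \right)} = -647 + H + o$ ($I{\left(H,o \right)} = \left(-647 + H\right) + o = -647 + H + o$)
$Q{\left(b \right)} = \frac{11}{23} - \frac{23}{b}$ ($Q{\left(b \right)} = - \frac{23}{b} + 11 \cdot \frac{1}{23} = - \frac{23}{b} + \frac{11}{23} = \frac{11}{23} - \frac{23}{b}$)
$s{\left(Y \right)} = \frac{2 \left(-355 + Y\right)}{Y}$ ($s{\left(Y \right)} = 4 \frac{Y - 355}{Y + Y} = 4 \frac{-355 + Y}{2 Y} = \frac{2 \left(-355 + Y\right)}{Y}$)
$\frac{I{\left(-2972,-758 \right)}}{s{\left(Q{\left(27 \right)} \right)}} = \frac{-647 - 2972 - 758}{2 - \frac{710}{\frac{11}{23} - \frac{23}{27}}} = - \frac{4377}{2 - \frac{710}{\frac{11}{23} - \frac{23}{27}}} = - \frac{4377}{2 - \frac{710}{- \frac{232}{621}}} = - \frac{4377}{2 - - \frac{220455}{116}} = - \frac{4377}{2 + \frac{220455}{116}} = - \frac{4377}{\frac{220687}{116}} = \left(-4377\right) \frac{116}{220687} = - \frac{507732}{220687}$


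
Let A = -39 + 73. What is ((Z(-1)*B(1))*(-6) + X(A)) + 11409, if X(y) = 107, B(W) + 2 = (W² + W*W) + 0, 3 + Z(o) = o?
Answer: 11516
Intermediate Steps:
A = 34
Z(o) = -3 + o
B(W) = -2 + 2*W² (B(W) = -2 + ((W² + W*W) + 0) = -2 + ((W² + W²) + 0) = -2 + (2*W² + 0) = -2 + 2*W²)
((Z(-1)*B(1))*(-6) + X(A)) + 11409 = (((-3 - 1)*(-2 + 2*1²))*(-6) + 107) + 11409 = (-4*(-2 + 2*1)*(-6) + 107) + 11409 = (-4*(-2 + 2)*(-6) + 107) + 11409 = (-4*0*(-6) + 107) + 11409 = (0*(-6) + 107) + 11409 = (0 + 107) + 11409 = 107 + 11409 = 11516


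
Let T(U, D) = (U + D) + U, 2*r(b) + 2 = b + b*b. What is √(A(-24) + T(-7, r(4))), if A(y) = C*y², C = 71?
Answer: √40891 ≈ 202.22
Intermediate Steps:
r(b) = -1 + b/2 + b²/2 (r(b) = -1 + (b + b*b)/2 = -1 + (b + b²)/2 = -1 + (b/2 + b²/2) = -1 + b/2 + b²/2)
T(U, D) = D + 2*U (T(U, D) = (D + U) + U = D + 2*U)
A(y) = 71*y²
√(A(-24) + T(-7, r(4))) = √(71*(-24)² + ((-1 + (½)*4 + (½)*4²) + 2*(-7))) = √(71*576 + ((-1 + 2 + (½)*16) - 14)) = √(40896 + ((-1 + 2 + 8) - 14)) = √(40896 + (9 - 14)) = √(40896 - 5) = √40891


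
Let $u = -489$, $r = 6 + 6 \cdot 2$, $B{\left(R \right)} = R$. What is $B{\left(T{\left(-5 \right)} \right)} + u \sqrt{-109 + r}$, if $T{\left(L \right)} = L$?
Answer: $-5 - 489 i \sqrt{91} \approx -5.0 - 4664.8 i$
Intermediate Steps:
$r = 18$ ($r = 6 + 12 = 18$)
$B{\left(T{\left(-5 \right)} \right)} + u \sqrt{-109 + r} = -5 - 489 \sqrt{-109 + 18} = -5 - 489 \sqrt{-91} = -5 - 489 i \sqrt{91}$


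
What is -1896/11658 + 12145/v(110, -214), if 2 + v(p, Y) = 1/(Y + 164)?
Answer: -1179918666/196243 ≈ -6012.5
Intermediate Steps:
v(p, Y) = -2 + 1/(164 + Y) (v(p, Y) = -2 + 1/(Y + 164) = -2 + 1/(164 + Y))
-1896/11658 + 12145/v(110, -214) = -1896/11658 + 12145/(((-327 - 2*(-214))/(164 - 214))) = -1896*1/11658 + 12145/(((-327 + 428)/(-50))) = -316/1943 + 12145/((-1/50*101)) = -316/1943 + 12145/(-101/50) = -316/1943 + 12145*(-50/101) = -316/1943 - 607250/101 = -1179918666/196243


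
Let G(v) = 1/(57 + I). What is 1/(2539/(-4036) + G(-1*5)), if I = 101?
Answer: -318844/198563 ≈ -1.6058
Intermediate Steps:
G(v) = 1/158 (G(v) = 1/(57 + 101) = 1/158)
1/(2539/(-4036) + G(-1*5)) = 1/(2539/(-4036) + 1/158) = 1/(2539*(-1/4036) + 1/158) = 1/(-2539/4036 + 1/158) = 1/(-198563/318844) = -318844/198563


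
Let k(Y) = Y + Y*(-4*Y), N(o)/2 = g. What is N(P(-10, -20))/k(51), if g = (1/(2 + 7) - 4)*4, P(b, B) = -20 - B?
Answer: 40/13311 ≈ 0.0030050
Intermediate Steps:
g = -140/9 (g = (1/9 - 4)*4 = -35/9*4 = -140/9 ≈ -15.556)
N(o) = -280/9 (N(o) = 2*(-140/9) = -280/9)
k(Y) = Y - 4*Y**2
N(P(-10, -20))/k(51) = -280*1/(51*(1 - 4*51))/9 = -280*1/(51*(1 - 204))/9 = -280/(9*(51*(-203))) = -280/9/(-10353) = -280/9*(-1/10353) = 40/13311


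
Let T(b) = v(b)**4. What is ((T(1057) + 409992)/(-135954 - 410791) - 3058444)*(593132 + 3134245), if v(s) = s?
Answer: -253152584677160847/12715 ≈ -1.9910e+13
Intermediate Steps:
T(b) = b**4
((T(1057) + 409992)/(-135954 - 410791) - 3058444)*(593132 + 3134245) = ((1057**4 + 409992)/(-135954 - 410791) - 3058444)*(593132 + 3134245) = ((1248245328001 + 409992)/(-546745) - 3058444)*3727377 = (1248245737993*(-1/546745) - 3058444)*3727377 = (-29028970651/12715 - 3058444)*3727377 = -67917086111/12715*3727377 = -253152584677160847/12715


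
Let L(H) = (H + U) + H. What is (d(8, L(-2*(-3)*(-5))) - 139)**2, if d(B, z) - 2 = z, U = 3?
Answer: 37636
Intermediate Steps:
L(H) = 3 + 2*H (L(H) = (H + 3) + H = (3 + H) + H = 3 + 2*H)
d(B, z) = 2 + z
(d(8, L(-2*(-3)*(-5))) - 139)**2 = ((2 + (3 + 2*(-2*(-3)*(-5)))) - 139)**2 = ((2 + (3 + 2*(6*(-5)))) - 139)**2 = ((2 + (3 + 2*(-30))) - 139)**2 = ((2 + (3 - 60)) - 139)**2 = ((2 - 57) - 139)**2 = (-55 - 139)**2 = (-194)**2 = 37636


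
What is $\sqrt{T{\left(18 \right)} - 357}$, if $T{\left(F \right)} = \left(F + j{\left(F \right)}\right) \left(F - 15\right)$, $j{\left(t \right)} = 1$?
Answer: $10 i \sqrt{3} \approx 17.32 i$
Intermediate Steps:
$T{\left(F \right)} = \left(1 + F\right) \left(-15 + F\right)$ ($T{\left(F \right)} = \left(F + 1\right) \left(F - 15\right) = \left(1 + F\right) \left(F + \left(-34 + 19\right)\right) = \left(1 + F\right) \left(F - 15\right) = \left(1 + F\right) \left(-15 + F\right)$)
$\sqrt{T{\left(18 \right)} - 357} = \sqrt{\left(-15 + 18^{2} - 252\right) - 357} = \sqrt{\left(-15 + 324 - 252\right) - 357} = \sqrt{57 - 357} = \sqrt{-300} = 10 i \sqrt{3}$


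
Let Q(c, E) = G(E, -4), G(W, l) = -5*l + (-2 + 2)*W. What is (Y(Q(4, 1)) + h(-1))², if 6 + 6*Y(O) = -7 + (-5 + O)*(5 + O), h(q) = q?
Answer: 31684/9 ≈ 3520.4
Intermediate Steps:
G(W, l) = -5*l (G(W, l) = -5*l + 0*W = -5*l + 0 = -5*l)
Q(c, E) = 20 (Q(c, E) = -5*(-4) = 20)
Y(O) = -13/6 + (-5 + O)*(5 + O)/6 (Y(O) = -1 + (-7 + (-5 + O)*(5 + O))/6 = -1 + (-7/6 + (-5 + O)*(5 + O)/6) = -13/6 + (-5 + O)*(5 + O)/6)
(Y(Q(4, 1)) + h(-1))² = ((-19/3 + (⅙)*20²) - 1)² = ((-19/3 + (⅙)*400) - 1)² = ((-19/3 + 200/3) - 1)² = (181/3 - 1)² = (178/3)² = 31684/9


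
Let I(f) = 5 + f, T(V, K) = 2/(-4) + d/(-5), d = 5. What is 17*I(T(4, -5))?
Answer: 119/2 ≈ 59.500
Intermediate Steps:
T(V, K) = -3/2 (T(V, K) = 2/(-4) + 5/(-5) = 2*(-¼) + 5*(-⅕) = -½ - 1 = -3/2)
17*I(T(4, -5)) = 17*(5 - 3/2) = 17*(7/2) = 119/2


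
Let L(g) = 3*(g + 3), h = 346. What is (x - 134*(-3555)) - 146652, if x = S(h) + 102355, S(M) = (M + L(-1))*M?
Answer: 553865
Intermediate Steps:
L(g) = 9 + 3*g (L(g) = 3*(3 + g) = 9 + 3*g)
S(M) = M*(6 + M) (S(M) = (M + (9 + 3*(-1)))*M = (M + (9 - 3))*M = (M + 6)*M = (6 + M)*M = M*(6 + M))
x = 224147 (x = 346*(6 + 346) + 102355 = 346*352 + 102355 = 121792 + 102355 = 224147)
(x - 134*(-3555)) - 146652 = (224147 - 134*(-3555)) - 146652 = (224147 + 476370) - 146652 = 700517 - 146652 = 553865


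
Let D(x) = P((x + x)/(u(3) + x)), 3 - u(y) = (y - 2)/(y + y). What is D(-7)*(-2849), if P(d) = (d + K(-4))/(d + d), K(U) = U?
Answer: 814/3 ≈ 271.33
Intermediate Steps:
u(y) = 3 - (-2 + y)/(2*y) (u(y) = 3 - (y - 2)/(y + y) = 3 - (-2 + y)/(2*y))
P(d) = (-4 + d)/(2*d) (P(d) = (d - 4)/(d + d) = (-4 + d)/((2*d)) = (-4 + d)*(1/(2*d)) = (-4 + d)/(2*d))
D(x) = (-4 + 2*x/(17/6 + x))*(17/6 + x)/(4*x) (D(x) = (-4 + (x + x)/((5/2 + 1/3) + x))/(2*(((x + x)/((5/2 + 1/3) + x)))) = (-4 + (2*x)/((5/2 + ⅓) + x))/(2*(((2*x)/((5/2 + ⅓) + x)))) = (-4 + (2*x)/(17/6 + x))/(2*(((2*x)/(17/6 + x)))) = (-4 + 2*x/(17/6 + x))/(2*((2*x/(17/6 + x)))) = ((17/6 + x)/(2*x))*(-4 + 2*x/(17/6 + x))/2 = (-4 + 2*x/(17/6 + x))*(17/6 + x)/(4*x))
D(-7)*(-2849) = ((⅙)*(-17 - 3*(-7))/(-7))*(-2849) = ((⅙)*(-⅐)*(-17 + 21))*(-2849) = ((⅙)*(-⅐)*4)*(-2849) = -2/21*(-2849) = 814/3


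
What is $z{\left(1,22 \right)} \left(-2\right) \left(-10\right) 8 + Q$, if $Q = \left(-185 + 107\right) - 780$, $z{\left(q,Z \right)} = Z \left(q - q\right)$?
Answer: $-858$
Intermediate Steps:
$z{\left(q,Z \right)} = 0$ ($z{\left(q,Z \right)} = Z 0 = 0$)
$Q = -858$ ($Q = -78 - 780 = -858$)
$z{\left(1,22 \right)} \left(-2\right) \left(-10\right) 8 + Q = 0 \left(-2\right) \left(-10\right) 8 - 858 = 0 \cdot 20 \cdot 8 - 858 = 0 \cdot 160 - 858 = 0 - 858 = -858$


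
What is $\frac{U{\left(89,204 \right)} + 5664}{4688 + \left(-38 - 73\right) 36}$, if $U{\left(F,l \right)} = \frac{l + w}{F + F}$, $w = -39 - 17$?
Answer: $\frac{252085}{30794} \approx 8.1862$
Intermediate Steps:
$w = -56$
$U{\left(F,l \right)} = \frac{-56 + l}{2 F}$ ($U{\left(F,l \right)} = \frac{l - 56}{F + F} = \frac{-56 + l}{2 F}$)
$\frac{U{\left(89,204 \right)} + 5664}{4688 + \left(-38 - 73\right) 36} = \frac{\frac{-56 + 204}{2 \cdot 89} + 5664}{4688 + \left(-38 - 73\right) 36} = \frac{\frac{1}{2} \cdot \frac{1}{89} \cdot 148 + 5664}{4688 - 3996} = \frac{\frac{74}{89} + 5664}{4688 - 3996} = \frac{504170}{89 \cdot 692} = \frac{504170}{89} \cdot \frac{1}{692} = \frac{252085}{30794}$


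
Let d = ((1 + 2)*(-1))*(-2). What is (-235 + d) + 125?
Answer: -104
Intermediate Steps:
d = 6 (d = (3*(-1))*(-2) = -3*(-2) = 6)
(-235 + d) + 125 = (-235 + 6) + 125 = -229 + 125 = -104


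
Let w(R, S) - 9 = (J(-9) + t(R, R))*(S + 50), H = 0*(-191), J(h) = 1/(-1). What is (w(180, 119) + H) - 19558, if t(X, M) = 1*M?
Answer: 10702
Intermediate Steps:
J(h) = -1
H = 0
t(X, M) = M
w(R, S) = 9 + (-1 + R)*(50 + S) (w(R, S) = 9 + (-1 + R)*(S + 50) = 9 + (-1 + R)*(50 + S))
(w(180, 119) + H) - 19558 = ((-41 - 1*119 + 50*180 + 180*119) + 0) - 19558 = ((-41 - 119 + 9000 + 21420) + 0) - 19558 = (30260 + 0) - 19558 = 30260 - 19558 = 10702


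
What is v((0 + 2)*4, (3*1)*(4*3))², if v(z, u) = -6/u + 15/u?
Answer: 1/16 ≈ 0.062500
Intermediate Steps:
v(z, u) = 9/u
v((0 + 2)*4, (3*1)*(4*3))² = (9/(((3*1)*(4*3))))² = (9/((3*12)))² = (9/36)² = (9*(1/36))² = (¼)² = 1/16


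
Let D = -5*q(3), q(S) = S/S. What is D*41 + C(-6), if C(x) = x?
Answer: -211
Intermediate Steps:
q(S) = 1
D = -5 (D = -5*1 = -5)
D*41 + C(-6) = -5*41 - 6 = -205 - 6 = -211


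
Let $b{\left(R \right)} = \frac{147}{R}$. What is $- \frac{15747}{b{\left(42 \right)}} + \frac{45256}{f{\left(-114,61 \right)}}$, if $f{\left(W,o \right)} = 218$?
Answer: $- \frac{3274450}{763} \approx -4291.5$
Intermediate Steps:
$- \frac{15747}{b{\left(42 \right)}} + \frac{45256}{f{\left(-114,61 \right)}} = - \frac{15747}{147 \cdot \frac{1}{42}} + \frac{45256}{218} = - \frac{15747}{147 \cdot \frac{1}{42}} + 45256 \cdot \frac{1}{218} = - \frac{15747}{\frac{7}{2}} + \frac{22628}{109} = \left(-15747\right) \frac{2}{7} + \frac{22628}{109} = - \frac{31494}{7} + \frac{22628}{109} = - \frac{3274450}{763}$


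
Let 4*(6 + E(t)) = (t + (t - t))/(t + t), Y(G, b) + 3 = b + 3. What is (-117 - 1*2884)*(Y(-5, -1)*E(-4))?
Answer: -141047/8 ≈ -17631.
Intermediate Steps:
Y(G, b) = b (Y(G, b) = -3 + (b + 3) = -3 + (3 + b) = b)
E(t) = -47/8 (E(t) = -6 + ((t + (t - t))/(t + t))/4 = -6 + ((t + 0)/((2*t)))/4 = -6 + (t*(1/(2*t)))/4 = -6 + (¼)*(½) = -6 + ⅛ = -47/8)
(-117 - 1*2884)*(Y(-5, -1)*E(-4)) = (-117 - 1*2884)*(-1*(-47/8)) = (-117 - 2884)*(47/8) = -3001*47/8 = -141047/8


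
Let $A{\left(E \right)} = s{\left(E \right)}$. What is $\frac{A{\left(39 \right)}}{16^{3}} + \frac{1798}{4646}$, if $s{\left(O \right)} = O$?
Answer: $\frac{3772901}{9515008} \approx 0.39652$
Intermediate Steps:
$A{\left(E \right)} = E$
$\frac{A{\left(39 \right)}}{16^{3}} + \frac{1798}{4646} = \frac{39}{16^{3}} + \frac{1798}{4646} = \frac{39}{4096} + 1798 \cdot \frac{1}{4646} = 39 \cdot \frac{1}{4096} + \frac{899}{2323} = \frac{39}{4096} + \frac{899}{2323} = \frac{3772901}{9515008}$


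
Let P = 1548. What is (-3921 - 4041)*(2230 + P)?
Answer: -30080436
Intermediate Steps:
(-3921 - 4041)*(2230 + P) = (-3921 - 4041)*(2230 + 1548) = -7962*3778 = -30080436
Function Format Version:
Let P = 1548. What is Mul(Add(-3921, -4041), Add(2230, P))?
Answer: -30080436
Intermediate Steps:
Mul(Add(-3921, -4041), Add(2230, P)) = Mul(Add(-3921, -4041), Add(2230, 1548)) = Mul(-7962, 3778) = -30080436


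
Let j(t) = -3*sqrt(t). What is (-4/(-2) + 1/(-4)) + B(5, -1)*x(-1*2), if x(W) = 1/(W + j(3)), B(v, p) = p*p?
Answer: 169/92 - 3*sqrt(3)/23 ≈ 1.6110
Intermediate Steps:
B(v, p) = p**2
x(W) = 1/(W - 3*sqrt(3))
(-4/(-2) + 1/(-4)) + B(5, -1)*x(-1*2) = (-4/(-2) + 1/(-4)) + (-1)**2/(-1*2 - 3*sqrt(3)) = (-4*(-1/2) + 1*(-1/4)) + 1/(-2 - 3*sqrt(3)) = (2 - 1/4) + 1/(-2 - 3*sqrt(3)) = 7/4 + 1/(-2 - 3*sqrt(3))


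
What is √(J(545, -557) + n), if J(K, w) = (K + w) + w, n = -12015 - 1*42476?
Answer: 2*I*√13765 ≈ 234.65*I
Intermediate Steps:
n = -54491 (n = -12015 - 42476 = -54491)
J(K, w) = K + 2*w
√(J(545, -557) + n) = √((545 + 2*(-557)) - 54491) = √((545 - 1114) - 54491) = √(-569 - 54491) = √(-55060) = 2*I*√13765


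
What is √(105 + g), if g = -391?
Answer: I*√286 ≈ 16.912*I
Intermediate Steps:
√(105 + g) = √(105 - 391) = √(-286) = I*√286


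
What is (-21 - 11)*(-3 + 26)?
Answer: -736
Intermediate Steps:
(-21 - 11)*(-3 + 26) = -32*23 = -736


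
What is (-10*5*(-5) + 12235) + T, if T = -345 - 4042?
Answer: 8098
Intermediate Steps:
T = -4387
(-10*5*(-5) + 12235) + T = (-10*5*(-5) + 12235) - 4387 = (-50*(-5) + 12235) - 4387 = (250 + 12235) - 4387 = 12485 - 4387 = 8098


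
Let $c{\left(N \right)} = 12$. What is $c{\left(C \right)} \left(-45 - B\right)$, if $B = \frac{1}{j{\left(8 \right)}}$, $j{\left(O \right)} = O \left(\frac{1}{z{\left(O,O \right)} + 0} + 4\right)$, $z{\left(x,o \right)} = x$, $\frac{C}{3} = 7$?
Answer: $- \frac{5944}{11} \approx -540.36$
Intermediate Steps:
$C = 21$ ($C = 3 \cdot 7 = 21$)
$j{\left(O \right)} = O \left(4 + \frac{1}{O}\right)$ ($j{\left(O \right)} = O \left(\frac{1}{O + 0} + 4\right) = O \left(\frac{1}{O} + 4\right) = O \left(4 + \frac{1}{O}\right)$)
$B = \frac{1}{33}$ ($B = \frac{1}{1 + 4 \cdot 8} = \frac{1}{1 + 32} = \frac{1}{33} \approx 0.030303$)
$c{\left(C \right)} \left(-45 - B\right) = 12 \left(-45 - \frac{1}{33}\right) = 12 \left(- \frac{1486}{33}\right) = - \frac{5944}{11}$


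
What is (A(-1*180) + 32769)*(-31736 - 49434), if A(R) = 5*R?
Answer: -2586806730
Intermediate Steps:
(A(-1*180) + 32769)*(-31736 - 49434) = (5*(-1*180) + 32769)*(-31736 - 49434) = (5*(-180) + 32769)*(-81170) = (-900 + 32769)*(-81170) = 31869*(-81170) = -2586806730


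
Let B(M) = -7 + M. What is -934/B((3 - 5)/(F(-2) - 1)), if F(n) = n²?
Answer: 2802/23 ≈ 121.83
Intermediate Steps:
-934/B((3 - 5)/(F(-2) - 1)) = -934/(-7 + (3 - 5)/((-2)² - 1)) = -934/(-7 - 2/(4 - 1)) = -934/(-7 - 2/3) = -934/(-7 - 2*⅓) = -934/(-7 - ⅔) = -934/(-23/3) = -934*(-3/23) = 2802/23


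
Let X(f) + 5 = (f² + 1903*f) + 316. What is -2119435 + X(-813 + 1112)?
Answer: -1460726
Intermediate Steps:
X(f) = 311 + f² + 1903*f (X(f) = -5 + ((f² + 1903*f) + 316) = -5 + (316 + f² + 1903*f) = 311 + f² + 1903*f)
-2119435 + X(-813 + 1112) = -2119435 + (311 + (-813 + 1112)² + 1903*(-813 + 1112)) = -2119435 + (311 + 299² + 1903*299) = -2119435 + (311 + 89401 + 568997) = -2119435 + 658709 = -1460726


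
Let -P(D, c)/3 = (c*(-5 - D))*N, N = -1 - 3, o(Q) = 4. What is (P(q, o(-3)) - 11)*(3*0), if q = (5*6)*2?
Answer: 0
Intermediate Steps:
q = 60 (q = 30*2 = 60)
N = -4
P(D, c) = 12*c*(-5 - D) (P(D, c) = -3*c*(-5 - D)*(-4) = -(-12)*c*(-5 - D) = 12*c*(-5 - D))
(P(q, o(-3)) - 11)*(3*0) = (-12*4*(5 + 60) - 11)*(3*0) = (-12*4*65 - 11)*0 = (-3120 - 11)*0 = -3131*0 = 0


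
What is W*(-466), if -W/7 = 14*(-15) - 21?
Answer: -753522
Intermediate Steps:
W = 1617 (W = -7*(14*(-15) - 21) = -7*(-210 - 21) = -7*(-231) = 1617)
W*(-466) = 1617*(-466) = -753522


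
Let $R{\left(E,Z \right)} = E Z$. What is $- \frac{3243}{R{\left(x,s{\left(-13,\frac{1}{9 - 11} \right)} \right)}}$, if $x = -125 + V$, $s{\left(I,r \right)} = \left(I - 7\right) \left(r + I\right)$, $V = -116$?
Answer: $\frac{1081}{21690} \approx 0.049839$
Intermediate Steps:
$s{\left(I,r \right)} = \left(-7 + I\right) \left(I + r\right)$
$x = -241$ ($x = -125 - 116 = -241$)
$- \frac{3243}{R{\left(x,s{\left(-13,\frac{1}{9 - 11} \right)} \right)}} = - \frac{3243}{\left(-241\right) \left(\left(-13\right)^{2} - -91 - \frac{7}{9 - 11} - \frac{13}{9 - 11}\right)} = - \frac{3243}{\left(-241\right) \left(169 + 91 - \frac{7}{-2} - \frac{13}{-2}\right)} = - \frac{3243}{\left(-241\right) \left(169 + 91 - - \frac{7}{2} - - \frac{13}{2}\right)} = - \frac{3243}{\left(-241\right) \left(169 + 91 + \frac{7}{2} + \frac{13}{2}\right)} = - \frac{3243}{\left(-241\right) 270} = - \frac{3243}{-65070} = \left(-3243\right) \left(- \frac{1}{65070}\right) = \frac{1081}{21690}$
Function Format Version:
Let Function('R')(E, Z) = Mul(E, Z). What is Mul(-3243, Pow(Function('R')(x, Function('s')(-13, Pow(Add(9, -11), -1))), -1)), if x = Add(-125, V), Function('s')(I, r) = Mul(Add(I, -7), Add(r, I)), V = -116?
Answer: Rational(1081, 21690) ≈ 0.049839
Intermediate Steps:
Function('s')(I, r) = Mul(Add(-7, I), Add(I, r))
x = -241 (x = Add(-125, -116) = -241)
Mul(-3243, Pow(Function('R')(x, Function('s')(-13, Pow(Add(9, -11), -1))), -1)) = Mul(-3243, Pow(Mul(-241, Add(Pow(-13, 2), Mul(-7, -13), Mul(-7, Pow(Add(9, -11), -1)), Mul(-13, Pow(Add(9, -11), -1)))), -1)) = Mul(-3243, Pow(Mul(-241, Add(169, 91, Mul(-7, Pow(-2, -1)), Mul(-13, Pow(-2, -1)))), -1)) = Mul(-3243, Pow(Mul(-241, Add(169, 91, Mul(-7, Rational(-1, 2)), Mul(-13, Rational(-1, 2)))), -1)) = Mul(-3243, Pow(Mul(-241, Add(169, 91, Rational(7, 2), Rational(13, 2))), -1)) = Mul(-3243, Pow(Mul(-241, 270), -1)) = Mul(-3243, Pow(-65070, -1)) = Mul(-3243, Rational(-1, 65070)) = Rational(1081, 21690)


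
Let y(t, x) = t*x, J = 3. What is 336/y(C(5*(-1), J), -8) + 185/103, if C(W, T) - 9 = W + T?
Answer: -433/103 ≈ -4.2039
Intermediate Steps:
C(W, T) = 9 + T + W (C(W, T) = 9 + (W + T) = 9 + (T + W) = 9 + T + W)
336/y(C(5*(-1), J), -8) + 185/103 = 336/(((9 + 3 + 5*(-1))*(-8))) + 185/103 = 336/(((9 + 3 - 5)*(-8))) + 185*(1/103) = 336/((7*(-8))) + 185/103 = 336/(-56) + 185/103 = 336*(-1/56) + 185/103 = -6 + 185/103 = -433/103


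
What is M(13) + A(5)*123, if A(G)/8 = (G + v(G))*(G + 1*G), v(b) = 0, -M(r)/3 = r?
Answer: 49161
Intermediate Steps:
M(r) = -3*r
A(G) = 16*G² (A(G) = 8*((G + 0)*(G + 1*G)) = 8*(G*(G + G)) = 8*(G*(2*G)) = 8*(2*G²) = 16*G²)
M(13) + A(5)*123 = -3*13 + (16*5²)*123 = -39 + (16*25)*123 = -39 + 400*123 = -39 + 49200 = 49161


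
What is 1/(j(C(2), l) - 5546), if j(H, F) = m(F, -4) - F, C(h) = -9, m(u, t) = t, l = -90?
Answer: -1/5460 ≈ -0.00018315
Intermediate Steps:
j(H, F) = -4 - F
1/(j(C(2), l) - 5546) = 1/((-4 - 1*(-90)) - 5546) = 1/((-4 + 90) - 5546) = 1/(86 - 5546) = 1/(-5460) = -1/5460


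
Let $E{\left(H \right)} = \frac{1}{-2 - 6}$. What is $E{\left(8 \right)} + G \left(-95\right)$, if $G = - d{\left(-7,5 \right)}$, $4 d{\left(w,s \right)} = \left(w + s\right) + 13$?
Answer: $\frac{2089}{8} \approx 261.13$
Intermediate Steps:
$d{\left(w,s \right)} = \frac{13}{4} + \frac{s}{4} + \frac{w}{4}$ ($d{\left(w,s \right)} = \frac{\left(w + s\right) + 13}{4} = \frac{\left(s + w\right) + 13}{4} = \frac{13 + s + w}{4} = \frac{13}{4} + \frac{s}{4} + \frac{w}{4}$)
$E{\left(H \right)} = - \frac{1}{8}$ ($E{\left(H \right)} = \frac{1}{-8} = - \frac{1}{8}$)
$G = - \frac{11}{4}$ ($G = - (\frac{13}{4} + \frac{1}{4} \cdot 5 + \frac{1}{4} \left(-7\right)) = - (\frac{13}{4} + \frac{5}{4} - \frac{7}{4}) = \left(-1\right) \frac{11}{4} = - \frac{11}{4} \approx -2.75$)
$E{\left(8 \right)} + G \left(-95\right) = - \frac{1}{8} - - \frac{1045}{4} = - \frac{1}{8} + \frac{1045}{4} = \frac{2089}{8}$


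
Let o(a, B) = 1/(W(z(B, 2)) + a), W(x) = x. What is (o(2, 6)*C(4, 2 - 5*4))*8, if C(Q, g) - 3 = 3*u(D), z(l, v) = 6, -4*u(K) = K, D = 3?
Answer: ¾ ≈ 0.75000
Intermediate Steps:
u(K) = -K/4
C(Q, g) = ¾ (C(Q, g) = 3 + 3*(-¼*3) = 3 + 3*(-¾) = 3 - 9/4 = ¾)
o(a, B) = 1/(6 + a)
(o(2, 6)*C(4, 2 - 5*4))*8 = ((¾)/(6 + 2))*8 = ((¾)/8)*8 = ((⅛)*(¾))*8 = (3/32)*8 = ¾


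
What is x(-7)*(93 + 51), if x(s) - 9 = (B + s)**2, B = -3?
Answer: 15696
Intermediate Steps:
x(s) = 9 + (-3 + s)**2
x(-7)*(93 + 51) = (9 + (-3 - 7)**2)*(93 + 51) = (9 + (-10)**2)*144 = (9 + 100)*144 = 109*144 = 15696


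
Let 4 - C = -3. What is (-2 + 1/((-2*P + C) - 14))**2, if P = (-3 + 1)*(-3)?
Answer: 1521/361 ≈ 4.2133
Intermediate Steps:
C = 7 (C = 4 - 1*(-3) = 4 + 3 = 7)
P = 6 (P = -2*(-3) = 6)
(-2 + 1/((-2*P + C) - 14))**2 = (-2 + 1/((-2*6 + 7) - 14))**2 = (-2 + 1/((-12 + 7) - 14))**2 = (-2 + 1/(-5 - 14))**2 = (-2 + 1/(-19))**2 = (-2 - 1/19)**2 = (-39/19)**2 = 1521/361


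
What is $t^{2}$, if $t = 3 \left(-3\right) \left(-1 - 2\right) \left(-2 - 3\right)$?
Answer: $18225$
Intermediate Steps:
$t = -135$ ($t = - 9 \left(\left(-3\right) \left(-5\right)\right) = \left(-9\right) 15 = -135$)
$t^{2} = \left(-135\right)^{2} = 18225$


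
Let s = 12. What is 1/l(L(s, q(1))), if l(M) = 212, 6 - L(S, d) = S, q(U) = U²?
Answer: 1/212 ≈ 0.0047170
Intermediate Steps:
L(S, d) = 6 - S
1/l(L(s, q(1))) = 1/212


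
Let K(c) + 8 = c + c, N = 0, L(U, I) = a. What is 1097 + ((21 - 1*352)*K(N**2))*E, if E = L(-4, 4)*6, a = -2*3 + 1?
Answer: -78343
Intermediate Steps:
a = -5 (a = -6 + 1 = -5)
L(U, I) = -5
K(c) = -8 + 2*c (K(c) = -8 + (c + c) = -8 + 2*c)
E = -30 (E = -5*6 = -30)
1097 + ((21 - 1*352)*K(N**2))*E = 1097 + ((21 - 1*352)*(-8 + 2*0**2))*(-30) = 1097 + ((21 - 352)*(-8 + 2*0))*(-30) = 1097 - 331*(-8 + 0)*(-30) = 1097 - 331*(-8)*(-30) = 1097 + 2648*(-30) = 1097 - 79440 = -78343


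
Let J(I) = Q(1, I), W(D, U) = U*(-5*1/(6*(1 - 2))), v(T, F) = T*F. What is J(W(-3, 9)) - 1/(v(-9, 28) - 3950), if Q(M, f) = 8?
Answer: 33617/4202 ≈ 8.0002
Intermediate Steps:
v(T, F) = F*T
W(D, U) = 5*U/6 (W(D, U) = U*(-5/((-1*6))) = U*(-5/(-6)) = U*(-5*(-1/6)) = U*(5/6) = 5*U/6)
J(I) = 8
J(W(-3, 9)) - 1/(v(-9, 28) - 3950) = 8 - 1/(28*(-9) - 3950) = 8 - 1/(-252 - 3950) = 8 - 1/(-4202) = 8 - 1*(-1/4202) = 8 + 1/4202 = 33617/4202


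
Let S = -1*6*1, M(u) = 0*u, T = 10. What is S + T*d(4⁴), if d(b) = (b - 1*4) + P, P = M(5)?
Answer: 2514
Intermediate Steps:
M(u) = 0
P = 0
S = -6 (S = -6*1 = -6)
d(b) = -4 + b (d(b) = (b - 1*4) + 0 = (b - 4) + 0 = (-4 + b) + 0 = -4 + b)
S + T*d(4⁴) = -6 + 10*(-4 + 4⁴) = -6 + 10*(-4 + 256) = -6 + 10*252 = -6 + 2520 = 2514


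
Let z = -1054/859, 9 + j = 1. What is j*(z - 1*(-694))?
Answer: -4760736/859 ≈ -5542.2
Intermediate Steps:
j = -8 (j = -9 + 1 = -8)
z = -1054/859 (z = -1054*1/859 = -1054/859 ≈ -1.2270)
j*(z - 1*(-694)) = -8*(-1054/859 - 1*(-694)) = -8*(-1054/859 + 694) = -8*595092/859 = -4760736/859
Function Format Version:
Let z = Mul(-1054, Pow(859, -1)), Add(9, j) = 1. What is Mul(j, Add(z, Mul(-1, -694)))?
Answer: Rational(-4760736, 859) ≈ -5542.2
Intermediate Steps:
j = -8 (j = Add(-9, 1) = -8)
z = Rational(-1054, 859) (z = Mul(-1054, Rational(1, 859)) = Rational(-1054, 859) ≈ -1.2270)
Mul(j, Add(z, Mul(-1, -694))) = Mul(-8, Add(Rational(-1054, 859), Mul(-1, -694))) = Mul(-8, Add(Rational(-1054, 859), 694)) = Mul(-8, Rational(595092, 859)) = Rational(-4760736, 859)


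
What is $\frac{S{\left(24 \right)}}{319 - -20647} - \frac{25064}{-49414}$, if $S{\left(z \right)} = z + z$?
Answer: $\frac{131965924}{259003481} \approx 0.50951$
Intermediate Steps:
$S{\left(z \right)} = 2 z$
$\frac{S{\left(24 \right)}}{319 - -20647} - \frac{25064}{-49414} = \frac{2 \cdot 24}{319 - -20647} - \frac{25064}{-49414} = \frac{48}{319 + 20647} - - \frac{12532}{24707} = \frac{48}{20966} + \frac{12532}{24707} = 48 \cdot \frac{1}{20966} + \frac{12532}{24707} = \frac{24}{10483} + \frac{12532}{24707} = \frac{131965924}{259003481}$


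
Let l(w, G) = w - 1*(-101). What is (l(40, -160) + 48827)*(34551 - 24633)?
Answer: 485664624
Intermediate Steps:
l(w, G) = 101 + w (l(w, G) = w + 101 = 101 + w)
(l(40, -160) + 48827)*(34551 - 24633) = ((101 + 40) + 48827)*(34551 - 24633) = (141 + 48827)*9918 = 48968*9918 = 485664624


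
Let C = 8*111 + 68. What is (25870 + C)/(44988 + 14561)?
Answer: 26826/59549 ≈ 0.45049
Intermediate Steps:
C = 956 (C = 888 + 68 = 956)
(25870 + C)/(44988 + 14561) = (25870 + 956)/(44988 + 14561) = 26826/59549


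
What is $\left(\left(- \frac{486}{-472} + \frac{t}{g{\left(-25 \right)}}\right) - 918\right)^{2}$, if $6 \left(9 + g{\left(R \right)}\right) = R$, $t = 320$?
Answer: $\frac{307971437283225}{347598736} \approx 8.86 \cdot 10^{5}$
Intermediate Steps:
$g{\left(R \right)} = -9 + \frac{R}{6}$
$\left(\left(- \frac{486}{-472} + \frac{t}{g{\left(-25 \right)}}\right) - 918\right)^{2} = \left(\left(- \frac{486}{-472} + \frac{320}{-9 + \frac{1}{6} \left(-25\right)}\right) - 918\right)^{2} = \left(\left(\left(-486\right) \left(- \frac{1}{472}\right) + \frac{320}{-9 - \frac{25}{6}}\right) - 918\right)^{2} = \left(\left(\frac{243}{236} + \frac{320}{- \frac{79}{6}}\right) - 918\right)^{2} = \left(\left(\frac{243}{236} + 320 \left(- \frac{6}{79}\right)\right) - 918\right)^{2} = \left(\left(\frac{243}{236} - \frac{1920}{79}\right) - 918\right)^{2} = \left(- \frac{433923}{18644} - 918\right)^{2} = \left(- \frac{17549115}{18644}\right)^{2} = \frac{307971437283225}{347598736}$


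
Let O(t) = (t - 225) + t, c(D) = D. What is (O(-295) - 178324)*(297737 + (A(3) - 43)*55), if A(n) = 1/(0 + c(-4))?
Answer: -211640726187/4 ≈ -5.2910e+10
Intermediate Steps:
O(t) = -225 + 2*t (O(t) = (-225 + t) + t = -225 + 2*t)
A(n) = -1/4 (A(n) = 1/(0 - 4) = 1/(-4) = -1/4)
(O(-295) - 178324)*(297737 + (A(3) - 43)*55) = ((-225 + 2*(-295)) - 178324)*(297737 + (-1/4 - 43)*55) = ((-225 - 590) - 178324)*(297737 - 173/4*55) = (-815 - 178324)*(297737 - 9515/4) = -179139*1181433/4 = -211640726187/4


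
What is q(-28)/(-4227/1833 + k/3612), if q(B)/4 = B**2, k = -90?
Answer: -1153489792/857383 ≈ -1345.4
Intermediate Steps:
q(B) = 4*B**2
q(-28)/(-4227/1833 + k/3612) = (4*(-28)**2)/(-4227/1833 - 90/3612) = (4*784)/(-4227*1/1833 - 90*1/3612) = 3136/(-1409/611 - 15/602) = 3136/(-857383/367822) = 3136*(-367822/857383) = -1153489792/857383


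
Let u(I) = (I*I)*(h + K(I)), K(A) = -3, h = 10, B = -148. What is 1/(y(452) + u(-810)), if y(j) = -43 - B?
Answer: 1/4592805 ≈ 2.1773e-7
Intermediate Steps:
y(j) = 105 (y(j) = -43 - 1*(-148) = -43 + 148 = 105)
u(I) = 7*I² (u(I) = (I*I)*(10 - 3) = I²*7 = 7*I²)
1/(y(452) + u(-810)) = 1/(105 + 7*(-810)²) = 1/(105 + 7*656100) = 1/(105 + 4592700) = 1/4592805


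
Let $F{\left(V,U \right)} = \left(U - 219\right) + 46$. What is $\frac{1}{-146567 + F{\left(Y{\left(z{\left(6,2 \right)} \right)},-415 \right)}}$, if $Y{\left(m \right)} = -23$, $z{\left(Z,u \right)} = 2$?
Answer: $- \frac{1}{147155} \approx -6.7956 \cdot 10^{-6}$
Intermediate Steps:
$F{\left(V,U \right)} = -173 + U$ ($F{\left(V,U \right)} = \left(-219 + U\right) + 46 = -173 + U$)
$\frac{1}{-146567 + F{\left(Y{\left(z{\left(6,2 \right)} \right)},-415 \right)}} = \frac{1}{-146567 - 588} = \frac{1}{-147155} = - \frac{1}{147155}$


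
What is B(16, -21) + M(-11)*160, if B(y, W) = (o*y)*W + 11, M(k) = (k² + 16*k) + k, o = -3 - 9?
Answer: -6517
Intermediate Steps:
o = -12
M(k) = k² + 17*k
B(y, W) = 11 - 12*W*y (B(y, W) = (-12*y)*W + 11 = -12*W*y + 11 = 11 - 12*W*y)
B(16, -21) + M(-11)*160 = (11 - 12*(-21)*16) - 11*(17 - 11)*160 = (11 + 4032) - 11*6*160 = 4043 - 66*160 = 4043 - 10560 = -6517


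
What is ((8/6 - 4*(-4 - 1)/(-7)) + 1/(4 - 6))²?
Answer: 7225/1764 ≈ 4.0958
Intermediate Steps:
((8/6 - 4*(-4 - 1)/(-7)) + 1/(4 - 6))² = ((8*(⅙) - 4*(-5)*(-⅐)) + 1/(-2))² = ((4/3 + 20*(-⅐)) - ½)² = ((4/3 - 20/7) - ½)² = (-32/21 - ½)² = (-85/42)² = 7225/1764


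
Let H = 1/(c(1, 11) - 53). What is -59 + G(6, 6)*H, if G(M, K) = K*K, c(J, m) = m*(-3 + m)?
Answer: -2029/35 ≈ -57.971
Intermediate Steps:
H = 1/35 (H = 1/(11*(-3 + 11) - 53) = 1/(11*8 - 53) = 1/(88 - 53) = 1/35 ≈ 0.028571)
G(M, K) = K²
-59 + G(6, 6)*H = -59 + 6²*(1/35) = -59 + 36*(1/35) = -59 + 36/35 = -2029/35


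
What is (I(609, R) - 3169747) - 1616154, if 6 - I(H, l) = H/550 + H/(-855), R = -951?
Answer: -150037820633/31350 ≈ -4.7859e+6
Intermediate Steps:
I(H, l) = 6 - 61*H/94050 (I(H, l) = 6 - (H/550 + H/(-855)) = 6 - (H*(1/550) + H*(-1/855)) = 6 - (H/550 - H/855) = 6 - 61*H/94050)
(I(609, R) - 3169747) - 1616154 = ((6 - 61/94050*609) - 3169747) - 1616154 = ((6 - 12383/31350) - 3169747) - 1616154 = (175717/31350 - 3169747) - 1616154 = -99371392733/31350 - 1616154 = -150037820633/31350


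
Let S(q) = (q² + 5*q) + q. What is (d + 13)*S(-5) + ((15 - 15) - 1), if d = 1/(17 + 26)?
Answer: -2843/43 ≈ -66.116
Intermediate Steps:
d = 1/43 ≈ 0.023256
S(q) = q² + 6*q
(d + 13)*S(-5) + ((15 - 15) - 1) = (1/43 + 13)*(-5*(6 - 5)) + ((15 - 15) - 1) = 560*(-5*1)/43 + (0 - 1) = (560/43)*(-5) - 1 = -2800/43 - 1 = -2843/43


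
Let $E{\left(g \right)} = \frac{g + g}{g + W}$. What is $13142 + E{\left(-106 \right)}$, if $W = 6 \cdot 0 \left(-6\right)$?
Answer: $13144$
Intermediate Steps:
$W = 0$ ($W = 0 \left(-6\right) = 0$)
$E{\left(g \right)} = 2$ ($E{\left(g \right)} = \frac{g + g}{g + 0} = \frac{2 g}{g} = 2$)
$13142 + E{\left(-106 \right)} = 13142 + 2 = 13144$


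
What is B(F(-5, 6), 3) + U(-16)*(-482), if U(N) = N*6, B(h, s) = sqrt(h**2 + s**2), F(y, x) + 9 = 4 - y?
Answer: 46275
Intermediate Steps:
F(y, x) = -5 - y (F(y, x) = -9 + (4 - y) = -5 - y)
U(N) = 6*N
B(F(-5, 6), 3) + U(-16)*(-482) = sqrt((-5 - 1*(-5))**2 + 3**2) + (6*(-16))*(-482) = sqrt((-5 + 5)**2 + 9) - 96*(-482) = sqrt(0**2 + 9) + 46272 = sqrt(0 + 9) + 46272 = sqrt(9) + 46272 = 3 + 46272 = 46275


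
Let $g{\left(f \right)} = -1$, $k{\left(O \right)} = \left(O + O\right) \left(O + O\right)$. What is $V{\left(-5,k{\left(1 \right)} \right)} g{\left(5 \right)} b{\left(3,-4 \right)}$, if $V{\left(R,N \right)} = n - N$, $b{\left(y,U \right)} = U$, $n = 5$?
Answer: $4$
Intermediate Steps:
$k{\left(O \right)} = 4 O^{2}$ ($k{\left(O \right)} = 2 O 2 O = 4 O^{2}$)
$V{\left(R,N \right)} = 5 - N$
$V{\left(-5,k{\left(1 \right)} \right)} g{\left(5 \right)} b{\left(3,-4 \right)} = \left(5 - 4 \cdot 1^{2}\right) \left(-1\right) \left(-4\right) = \left(5 - 4 \cdot 1\right) \left(-1\right) \left(-4\right) = \left(5 - 4\right) \left(-1\right) \left(-4\right) = 1 \left(-1\right) \left(-4\right) = \left(-1\right) \left(-4\right) = 4$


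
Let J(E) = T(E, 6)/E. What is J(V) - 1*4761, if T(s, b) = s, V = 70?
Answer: -4760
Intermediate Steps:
J(E) = 1 (J(E) = E/E = 1)
J(V) - 1*4761 = 1 - 1*4761 = 1 - 4761 = -4760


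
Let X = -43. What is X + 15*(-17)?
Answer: -298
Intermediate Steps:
X + 15*(-17) = -43 + 15*(-17) = -43 - 255 = -298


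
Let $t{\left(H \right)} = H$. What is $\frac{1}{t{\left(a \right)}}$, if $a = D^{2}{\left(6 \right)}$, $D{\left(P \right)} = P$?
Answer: $\frac{1}{36} \approx 0.027778$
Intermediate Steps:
$a = 36$ ($a = 6^{2} = 36$)
$\frac{1}{t{\left(a \right)}} = \frac{1}{36}$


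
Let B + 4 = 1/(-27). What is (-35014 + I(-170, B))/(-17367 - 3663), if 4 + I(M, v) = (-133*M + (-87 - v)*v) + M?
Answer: 4462601/7665435 ≈ 0.58217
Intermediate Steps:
B = -109/27 (B = -4 + 1/(-27) = -4 - 1/27 = -109/27 ≈ -4.0370)
I(M, v) = -4 - 132*M + v*(-87 - v) (I(M, v) = -4 + ((-133*M + (-87 - v)*v) + M) = -4 + ((-133*M + v*(-87 - v)) + M) = -4 + (-132*M + v*(-87 - v)) = -4 - 132*M + v*(-87 - v))
(-35014 + I(-170, B))/(-17367 - 3663) = (-35014 + (-4 - (-109/27)² - 132*(-170) - 87*(-109/27)))/(-17367 - 3663) = (-35014 + (-4 - 1*11881/729 + 22440 + 3161/9))/(-21030) = (-35014 + (-4 - 11881/729 + 22440 + 3161/9))*(-1/21030) = (-35014 + 16600004/729)*(-1/21030) = -8925202/729*(-1/21030) = 4462601/7665435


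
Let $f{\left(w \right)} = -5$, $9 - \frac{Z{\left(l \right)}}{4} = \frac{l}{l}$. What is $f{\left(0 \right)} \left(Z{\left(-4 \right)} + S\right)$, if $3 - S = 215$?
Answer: $900$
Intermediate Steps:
$Z{\left(l \right)} = 32$ ($Z{\left(l \right)} = 36 - 4 \frac{l}{l} = 36 - 4 = 32$)
$S = -212$ ($S = 3 - 215 = -212$)
$f{\left(0 \right)} \left(Z{\left(-4 \right)} + S\right) = - 5 \left(32 - 212\right) = \left(-5\right) \left(-180\right) = 900$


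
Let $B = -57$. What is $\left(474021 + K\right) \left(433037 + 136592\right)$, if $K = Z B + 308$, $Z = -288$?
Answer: $279542583605$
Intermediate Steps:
$K = 16724$ ($K = \left(-288\right) \left(-57\right) + 308 = 16416 + 308 = 16724$)
$\left(474021 + K\right) \left(433037 + 136592\right) = \left(474021 + 16724\right) \left(433037 + 136592\right) = 490745 \cdot 569629 = 279542583605$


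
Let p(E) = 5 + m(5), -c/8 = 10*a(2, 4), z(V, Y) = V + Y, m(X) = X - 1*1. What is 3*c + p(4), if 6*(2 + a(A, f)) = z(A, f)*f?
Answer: -471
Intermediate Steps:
m(X) = -1 + X (m(X) = X - 1 = -1 + X)
a(A, f) = -2 + f*(A + f)/6 (a(A, f) = -2 + ((A + f)*f)/6 = -2 + (f*(A + f))/6 = -2 + f*(A + f)/6)
c = -160 (c = -80*(-2 + (1/6)*4*(2 + 4)) = -80*(-2 + (1/6)*4*6) = -80*(-2 + 4) = -80*2 = -8*20 = -160)
p(E) = 9 (p(E) = 5 + (-1 + 5) = 5 + 4 = 9)
3*c + p(4) = 3*(-160) + 9 = -480 + 9 = -471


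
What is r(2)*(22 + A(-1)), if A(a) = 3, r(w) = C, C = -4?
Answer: -100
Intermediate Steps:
r(w) = -4
r(2)*(22 + A(-1)) = -4*(22 + 3) = -4*25 = -100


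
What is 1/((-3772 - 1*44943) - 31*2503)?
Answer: -1/126308 ≈ -7.9172e-6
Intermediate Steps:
1/((-3772 - 1*44943) - 31*2503) = 1/((-3772 - 44943) - 77593) = 1/(-48715 - 77593) = 1/(-126308) = -1/126308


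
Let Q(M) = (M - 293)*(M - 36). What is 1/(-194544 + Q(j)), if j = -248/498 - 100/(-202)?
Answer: -632472201/116371742812166 ≈ -5.4349e-6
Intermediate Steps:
j = -74/25149 (j = -248*1/498 - 100*(-1/202) = -124/249 + 50/101 = -74/25149 ≈ -0.0029425)
Q(M) = (-293 + M)*(-36 + M)
1/(-194544 + Q(j)) = 1/(-194544 + (10548 + (-74/25149)² - 329*(-74/25149))) = 1/(-194544 + (10548 + 5476/632472201 + 24346/25149)) = 1/(-194544 + 6671929059178/632472201) = 1/(-116371742812166/632472201) = -632472201/116371742812166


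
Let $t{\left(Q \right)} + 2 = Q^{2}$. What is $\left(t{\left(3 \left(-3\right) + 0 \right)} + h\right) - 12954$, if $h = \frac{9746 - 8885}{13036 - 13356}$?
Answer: $- \frac{4120861}{320} \approx -12878.0$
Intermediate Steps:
$t{\left(Q \right)} = -2 + Q^{2}$
$h = - \frac{861}{320}$ ($h = \frac{861}{-320} = 861 \left(- \frac{1}{320}\right) = - \frac{861}{320} \approx -2.6906$)
$\left(t{\left(3 \left(-3\right) + 0 \right)} + h\right) - 12954 = \left(\left(-2 + \left(3 \left(-3\right) + 0\right)^{2}\right) - \frac{861}{320}\right) - 12954 = \left(\left(-2 + \left(-9 + 0\right)^{2}\right) - \frac{861}{320}\right) - 12954 = \left(\left(-2 + \left(-9\right)^{2}\right) - \frac{861}{320}\right) - 12954 = \left(\left(-2 + 81\right) - \frac{861}{320}\right) - 12954 = \left(79 - \frac{861}{320}\right) - 12954 = \frac{24419}{320} - 12954 = - \frac{4120861}{320}$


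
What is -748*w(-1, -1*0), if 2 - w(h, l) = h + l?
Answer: -2244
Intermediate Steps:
w(h, l) = 2 - h - l (w(h, l) = 2 - (h + l) = 2 + (-h - l) = 2 - h - l)
-748*w(-1, -1*0) = -748*(2 - 1*(-1) - (-1)*0) = -748*(2 + 1 - 1*0) = -748*(2 + 1 + 0) = -748*3 = -2244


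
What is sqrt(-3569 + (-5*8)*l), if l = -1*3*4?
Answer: I*sqrt(3089) ≈ 55.579*I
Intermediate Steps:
l = -12 (l = -3*4 = -12)
sqrt(-3569 + (-5*8)*l) = sqrt(-3569 - 5*8*(-12)) = sqrt(-3569 - 40*(-12)) = sqrt(-3569 + 480) = sqrt(-3089) = I*sqrt(3089)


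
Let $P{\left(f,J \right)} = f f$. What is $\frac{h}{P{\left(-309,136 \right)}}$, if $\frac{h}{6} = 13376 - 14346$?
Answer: $- \frac{1940}{31827} \approx -0.060955$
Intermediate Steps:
$h = -5820$ ($h = 6 \left(13376 - 14346\right) = 6 \left(-970\right) = -5820$)
$P{\left(f,J \right)} = f^{2}$
$\frac{h}{P{\left(-309,136 \right)}} = - \frac{5820}{\left(-309\right)^{2}} = - \frac{5820}{95481} = \left(-5820\right) \frac{1}{95481} = - \frac{1940}{31827}$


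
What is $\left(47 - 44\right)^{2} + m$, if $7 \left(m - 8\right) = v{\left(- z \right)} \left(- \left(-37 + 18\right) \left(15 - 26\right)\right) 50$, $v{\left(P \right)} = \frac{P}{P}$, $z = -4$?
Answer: $- \frac{10331}{7} \approx -1475.9$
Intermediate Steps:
$v{\left(P \right)} = 1$
$m = - \frac{10394}{7}$ ($m = 8 + \frac{1 \left(- \left(-37 + 18\right) \left(15 - 26\right)\right) 50}{7} = 8 + \frac{1 \left(- \left(-19\right) \left(-11\right)\right) 50}{7} = 8 + \frac{1 \left(\left(-1\right) 209\right) 50}{7} = 8 + \frac{1 \left(-209\right) 50}{7} = 8 + \frac{\left(-209\right) 50}{7} = 8 + \frac{1}{7} \left(-10450\right) = 8 - \frac{10450}{7} = - \frac{10394}{7} \approx -1484.9$)
$\left(47 - 44\right)^{2} + m = \left(47 - 44\right)^{2} - \frac{10394}{7} = 3^{2} - \frac{10394}{7} = 9 - \frac{10394}{7} = - \frac{10331}{7}$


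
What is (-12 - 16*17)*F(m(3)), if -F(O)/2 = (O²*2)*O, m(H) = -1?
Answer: -1136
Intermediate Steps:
F(O) = -4*O³ (F(O) = -2*O²*2*O = -2*2*O²*O = -4*O³)
(-12 - 16*17)*F(m(3)) = (-12 - 16*17)*(-4*(-1)³) = (-12 - 272)*(-4*(-1)) = -284*4 = -1136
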